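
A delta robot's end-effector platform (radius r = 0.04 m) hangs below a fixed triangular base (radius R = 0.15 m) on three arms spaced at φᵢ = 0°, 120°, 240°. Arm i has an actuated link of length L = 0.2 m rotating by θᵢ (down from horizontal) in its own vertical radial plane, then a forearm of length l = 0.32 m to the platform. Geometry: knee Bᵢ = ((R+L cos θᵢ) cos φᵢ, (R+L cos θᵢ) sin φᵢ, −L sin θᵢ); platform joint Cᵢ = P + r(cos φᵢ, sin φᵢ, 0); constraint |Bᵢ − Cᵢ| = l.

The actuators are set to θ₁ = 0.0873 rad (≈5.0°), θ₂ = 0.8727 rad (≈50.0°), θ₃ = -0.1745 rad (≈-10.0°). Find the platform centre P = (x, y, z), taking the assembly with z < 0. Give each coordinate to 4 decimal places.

(0.0282, -0.0774, -0.1494)

arm 1 at φ=0.0°: e+L cos θ1 = 0.3092;  S1 = (0.3092, 0.0000, -0.0174)
φ2=120.0°: virtual centre (-0.1193, 0.2066, -0.1532), radius l
arm 3 at φ=240.0°: e+L cos θ3 = 0.3070;  S3 = (-0.1535, -0.2658, 0.0347)
subtract pairs → two planes through P
[-0.8570 0.4132 -0.2716]·P = -0.0156;  [-0.9254 -0.5317 0.1043]·P = -0.0005
det = 0.8380;  x = 0.0101+-0.1208z,  y = -0.0167+0.4066z
quadratic in z: (1.1799)z²+(0.0936)z+(-0.0123)=0, √Δ=0.2589 → z ∈ {-0.1494, 0.0700}; z = -0.1494 (taking z<0)
x = 0.0282, y = -0.0774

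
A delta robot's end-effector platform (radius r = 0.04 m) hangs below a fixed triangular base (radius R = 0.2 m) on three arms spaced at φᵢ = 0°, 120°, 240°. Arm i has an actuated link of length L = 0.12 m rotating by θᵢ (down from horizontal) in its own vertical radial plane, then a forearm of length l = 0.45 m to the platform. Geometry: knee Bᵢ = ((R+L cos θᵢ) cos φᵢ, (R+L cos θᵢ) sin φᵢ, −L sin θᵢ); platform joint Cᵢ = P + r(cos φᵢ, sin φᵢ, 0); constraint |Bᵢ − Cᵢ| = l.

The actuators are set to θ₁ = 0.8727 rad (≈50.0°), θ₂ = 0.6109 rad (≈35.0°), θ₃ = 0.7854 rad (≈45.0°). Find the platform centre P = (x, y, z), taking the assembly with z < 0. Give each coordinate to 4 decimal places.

(-0.0250, 0.0214, -0.4571)

S1 = (0.2371·cos0.0°, 0.2371·sin0.0°, -0.0919) = (0.2371, 0.0000, -0.0919)
S2 = (0.2583·cos120.0°, 0.2583·sin120.0°, -0.0688) = (-0.1291, 0.2237, -0.0688)
φ3=240.0°: virtual centre (-0.1224, -0.2120, -0.0849), radius l
eliminate P² terms by subtracting sphere 1 from 2 and 3
plane₁₂: -0.7326x+0.4474y+0.0462z = 0.0068
Cramer: x(z) = -0.0063+0.0410z;  y(z) = 0.0048-0.0361z
into |P−S₁|² = l²: 1.0030z² + 0.1636z + -0.1348 = 0;  Δ = 0.5674;  z = -0.4571 or 0.2940 → z<0 root = -0.4571
x = -0.0250, y = 0.0214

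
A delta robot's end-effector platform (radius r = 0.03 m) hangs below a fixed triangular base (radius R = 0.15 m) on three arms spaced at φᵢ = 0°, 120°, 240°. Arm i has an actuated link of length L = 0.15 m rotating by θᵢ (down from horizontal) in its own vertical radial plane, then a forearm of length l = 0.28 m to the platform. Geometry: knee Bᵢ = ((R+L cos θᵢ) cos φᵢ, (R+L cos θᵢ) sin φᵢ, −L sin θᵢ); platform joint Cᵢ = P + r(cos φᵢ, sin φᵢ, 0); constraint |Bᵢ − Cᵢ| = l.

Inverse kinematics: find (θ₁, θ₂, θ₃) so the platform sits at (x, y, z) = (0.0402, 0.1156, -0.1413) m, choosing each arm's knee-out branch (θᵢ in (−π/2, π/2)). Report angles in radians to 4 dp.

rotate P by −φ1: (0.0402, 0.1156, -0.1413)
  A=0.0798, B=-0.1413, C=(l²−L²−A²−y'²−z²)/(2L)=0.0540
  γ=atan2(-0.1413,0.0798)=-1.0567;  ψ=arccos(0.3328)=1.2315;  θ1=γ+ψ≈0.1748
φ2=120.0° → target in arm frame (0.0800, -0.0926)
  e−x'=0.0400;  (l²−L²−(e−x')²−y'²−z²)/2L = 0.0859
  √(A²+B²)=0.1468;  θ2 = -1.2950+0.9463 ≈ -0.3487
φ3=240.0° → target in arm frame (-0.1202, -0.0230)
  e−x'=0.2402;  (l²−L²−(e−x')²−y'²−z²)/2L = -0.0743
  √(A²+B²)=0.2787;  θ3 = -0.5317+1.8407 ≈ 1.3090

θ₁ = 0.1748, θ₂ = -0.3487, θ₃ = 1.3090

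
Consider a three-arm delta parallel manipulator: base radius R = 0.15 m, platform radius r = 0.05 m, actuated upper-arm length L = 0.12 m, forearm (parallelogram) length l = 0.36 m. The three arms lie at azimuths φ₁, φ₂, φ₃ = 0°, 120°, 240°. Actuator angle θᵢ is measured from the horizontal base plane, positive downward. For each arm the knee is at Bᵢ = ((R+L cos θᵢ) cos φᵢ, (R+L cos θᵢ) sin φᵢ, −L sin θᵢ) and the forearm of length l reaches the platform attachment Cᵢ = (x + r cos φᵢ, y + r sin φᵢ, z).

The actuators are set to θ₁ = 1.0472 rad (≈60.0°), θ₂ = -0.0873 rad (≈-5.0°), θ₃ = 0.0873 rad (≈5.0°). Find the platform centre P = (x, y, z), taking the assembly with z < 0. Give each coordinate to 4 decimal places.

(-0.1390, 0.0167, -0.3037)

arm 1 at φ=0.0°: (R−r)+L cos θ1 = 0.1600;  S1 = (0.1600, 0.0000, -0.1039)
S2 = (0.2195·cos120.0°, 0.2195·sin120.0°, 0.0105) = (-0.1098, 0.1901, 0.0105)
φ3=240.0°: virtual centre (-0.1098, -0.1901, -0.0105), radius l
subtract pairs → two planes through P
plane₁₂: -0.5395x+0.3803y+0.2288z = 0.0119
det = 0.4103;  x = -0.0221+0.3852z,  y = 0.0000+-0.0550z
sphere 1 gives Az²+Bz+C=0 with A=1.1514, B=0.0676, C=-0.0856;  B²−4AC=0.3990;  roots -0.3037, 0.2450;  negative root z = -0.3037
x = -0.1390, y = 0.0167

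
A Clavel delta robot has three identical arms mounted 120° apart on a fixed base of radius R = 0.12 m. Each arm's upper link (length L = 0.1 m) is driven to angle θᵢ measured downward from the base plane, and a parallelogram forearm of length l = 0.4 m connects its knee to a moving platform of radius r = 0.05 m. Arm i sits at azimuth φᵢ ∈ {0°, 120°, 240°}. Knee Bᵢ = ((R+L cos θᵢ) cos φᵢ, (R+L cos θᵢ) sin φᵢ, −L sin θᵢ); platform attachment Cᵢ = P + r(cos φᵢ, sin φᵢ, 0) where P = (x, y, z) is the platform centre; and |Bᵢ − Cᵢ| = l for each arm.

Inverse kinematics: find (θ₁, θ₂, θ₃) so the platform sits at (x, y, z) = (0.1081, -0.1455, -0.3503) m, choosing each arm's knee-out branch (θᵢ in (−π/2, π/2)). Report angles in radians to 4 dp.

θ₁ = -0.1746, θ₂ = 1.0473, θ₃ = 0.0000

rotate P by −φ1: (0.1081, -0.1455, -0.3503)
  e−x'=-0.0381;  (l²−L²−(e−x')²−y'²−z²)/2L = 0.0233
  √(A²+B²)=0.3524;  θ1 = -1.6791+1.5045 ≈ -0.1746
rotate P by −φ2: (-0.1801, -0.0209, -0.3503)
  e−x'=0.2501;  (l²−L²−(e−x')²−y'²−z²)/2L = -0.1784
  θ2 = atan2(B,A) + arccos(C/0.4304) = 1.0473
arm 3 (φ=240.0°): x'=0.0720, y'=0.1664
  A cos θ + B sin θ = C:  -0.0020·cos θ + -0.3503·sin θ = -0.0020
  γ=atan2(-0.3503,-0.0020)=-1.5764;  ψ=arccos(-0.0056)=1.5764;  θ3=γ+ψ≈0.0000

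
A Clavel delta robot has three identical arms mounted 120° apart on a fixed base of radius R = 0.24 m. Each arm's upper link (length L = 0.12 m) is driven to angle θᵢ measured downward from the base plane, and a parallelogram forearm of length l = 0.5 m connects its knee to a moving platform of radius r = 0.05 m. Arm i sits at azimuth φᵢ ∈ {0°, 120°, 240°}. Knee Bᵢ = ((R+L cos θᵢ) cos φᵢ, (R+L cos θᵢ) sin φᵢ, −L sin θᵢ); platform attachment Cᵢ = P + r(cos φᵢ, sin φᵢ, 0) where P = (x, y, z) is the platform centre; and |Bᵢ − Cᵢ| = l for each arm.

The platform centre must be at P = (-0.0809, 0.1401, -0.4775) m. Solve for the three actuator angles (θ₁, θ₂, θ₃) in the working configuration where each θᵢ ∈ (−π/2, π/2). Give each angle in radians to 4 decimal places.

θ₁ = 1.2214, θ₂ = -0.0002, θ₃ = 1.2213

rotate P by −φ1: (-0.0809, 0.1401, -0.4775)
  A cos θ + B sin θ = C:  0.2709·cos θ + -0.4775·sin θ = -0.3559
  θ1 = atan2(B,A) + arccos(C/0.5490) = 1.2214
φ2=120.0° → target in arm frame (0.1618, 0.0000)
  A=0.0282, B=-0.4775, C=(l²−L²−A²−y'²−z²)/(2L)=0.0283
  γ=atan2(-0.4775,0.0282)=-1.5118;  ψ=arccos(0.0592)=1.5116;  θ2=γ+ψ≈-0.0002
rotate P by −φ3: (-0.0809, -0.1401, -0.4775)
  e−x'=0.2709;  (l²−L²−(e−x')²−y'²−z²)/2L = -0.3559
  θ3 = atan2(B,A) + arccos(C/0.5490) = 1.2213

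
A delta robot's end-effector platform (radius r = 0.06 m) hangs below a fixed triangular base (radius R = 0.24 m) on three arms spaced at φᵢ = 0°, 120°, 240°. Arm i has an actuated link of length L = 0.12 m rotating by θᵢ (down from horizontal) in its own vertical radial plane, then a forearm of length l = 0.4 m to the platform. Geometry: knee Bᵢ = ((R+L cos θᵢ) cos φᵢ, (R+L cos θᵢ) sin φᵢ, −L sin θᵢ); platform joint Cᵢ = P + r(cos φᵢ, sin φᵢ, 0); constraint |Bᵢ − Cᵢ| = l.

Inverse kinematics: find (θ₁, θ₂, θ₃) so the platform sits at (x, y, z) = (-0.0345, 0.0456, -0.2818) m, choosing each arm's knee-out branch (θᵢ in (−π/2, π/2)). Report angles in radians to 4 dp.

θ₁ = 0.4360, θ₂ = -0.3494, θ₃ = 0.3486

rotate P by −φ1: (-0.0345, 0.0456, -0.2818)
  e−x'=0.2145;  (l²−L²−(e−x')²−y'²−z²)/2L = 0.0754
  θ1 = atan2(B,A) + arccos(C/0.3541) = 0.4360
rotate P by −φ2: (0.0567, 0.0071, -0.2818)
  A cos θ + B sin θ = C:  0.1233·cos θ + -0.2818·sin θ = 0.2123
  γ=atan2(-0.2818,0.1233)=-1.1585;  ψ=arccos(0.6901)=0.8091;  θ2=γ+ψ≈-0.3494
φ3=240.0° → target in arm frame (-0.0222, -0.0527)
  A=0.2022, B=-0.2818, C=(l²−L²−A²−y'²−z²)/(2L)=0.0938
  γ=atan2(-0.2818,0.2022)=-0.9483;  ψ=arccos(0.2704)=1.2970;  θ3=γ+ψ≈0.3486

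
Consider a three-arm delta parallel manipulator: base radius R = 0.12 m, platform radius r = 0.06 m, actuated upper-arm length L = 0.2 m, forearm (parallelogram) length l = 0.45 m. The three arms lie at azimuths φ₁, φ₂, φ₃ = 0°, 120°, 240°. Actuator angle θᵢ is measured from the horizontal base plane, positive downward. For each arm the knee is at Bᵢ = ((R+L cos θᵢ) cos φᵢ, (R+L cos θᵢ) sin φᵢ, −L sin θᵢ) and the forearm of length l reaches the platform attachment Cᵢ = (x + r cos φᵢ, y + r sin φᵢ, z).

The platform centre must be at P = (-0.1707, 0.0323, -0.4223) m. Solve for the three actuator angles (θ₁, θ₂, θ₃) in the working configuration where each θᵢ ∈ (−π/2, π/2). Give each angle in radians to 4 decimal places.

θ₁ = 0.8728, θ₂ = 0.0876, θ₃ = 0.2620

rotate P by −φ1: (-0.1707, 0.0323, -0.4223)
  A cos θ + B sin θ = C:  0.2307·cos θ + -0.4223·sin θ = -0.1753
  √(A²+B²)=0.4812;  θ1 = -1.0708+1.9436 ≈ 0.8728
rotate P by −φ2: (0.1133, 0.1317, -0.4223)
  A cos θ + B sin θ = C:  -0.0533·cos θ + -0.4223·sin θ = -0.0901
  θ2 = atan2(B,A) + arccos(C/0.4257) = 0.0876
φ3=240.0° → target in arm frame (0.0574, -0.1640)
  A=0.0026, B=-0.4223, C=(l²−L²−A²−y'²−z²)/(2L)=-0.1068
  √(A²+B²)=0.4223;  θ3 = -1.5646+1.8266 ≈ 0.2620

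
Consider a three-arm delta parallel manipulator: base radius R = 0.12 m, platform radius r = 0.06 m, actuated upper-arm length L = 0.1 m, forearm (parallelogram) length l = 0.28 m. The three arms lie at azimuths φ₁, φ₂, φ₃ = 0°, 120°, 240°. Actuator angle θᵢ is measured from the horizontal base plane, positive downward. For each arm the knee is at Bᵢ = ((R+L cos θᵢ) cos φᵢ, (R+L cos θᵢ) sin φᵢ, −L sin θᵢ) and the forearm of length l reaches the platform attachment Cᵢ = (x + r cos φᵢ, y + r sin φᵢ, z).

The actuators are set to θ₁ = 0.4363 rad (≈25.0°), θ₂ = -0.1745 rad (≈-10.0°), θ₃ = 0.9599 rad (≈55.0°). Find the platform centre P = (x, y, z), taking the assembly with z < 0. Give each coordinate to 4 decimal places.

(0.0014, 0.1143, -0.2498)

centre 1 = (0.1506·cos0.0°, 0.1506·sin0.0°, -0.0423) = (0.1506, 0.0000, -0.0423)
φ2=120.0°: virtual centre (-0.0792, 0.1372, 0.0174), radius l
φ3=240.0°: virtual centre (-0.0587, -0.1016, -0.0819), radius l
|centre ₂|²−|centre ₁|² = 0.0009;  |centre ₃|²−|centre ₁|² = -0.0040
[-0.4597 0.2745 0.1192]·P = 0.0009;  [-0.4186 -0.2033 -0.0793]·P = -0.0040
Cramer: x(z) = 0.0043+0.0118z;  y(z) = 0.0107-0.4146z
sphere 1 gives Az²+Bz+C=0 with A=1.1720, B=0.0722, C=-0.0551;  B²−4AC=0.2635;  roots -0.2498, 0.1882;  negative root z = -0.2498
x = 0.0014, y = 0.1143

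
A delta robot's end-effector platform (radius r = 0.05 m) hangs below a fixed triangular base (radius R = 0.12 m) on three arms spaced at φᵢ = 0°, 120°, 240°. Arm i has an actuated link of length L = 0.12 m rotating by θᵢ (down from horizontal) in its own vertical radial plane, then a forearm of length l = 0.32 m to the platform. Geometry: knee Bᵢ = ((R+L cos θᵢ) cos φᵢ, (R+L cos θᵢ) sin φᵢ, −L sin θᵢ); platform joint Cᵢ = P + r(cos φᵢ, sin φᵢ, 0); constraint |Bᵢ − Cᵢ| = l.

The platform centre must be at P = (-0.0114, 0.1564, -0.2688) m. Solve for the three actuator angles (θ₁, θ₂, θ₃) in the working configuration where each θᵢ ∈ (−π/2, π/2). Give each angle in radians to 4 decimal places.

arm 1 (φ=0.0°): x'=-0.0114, y'=0.1564
  e−x'=0.0814;  (l²−L²−(e−x')²−y'²−z²)/2L = -0.0639
  √(A²+B²)=0.2809;  θ1 = -1.2767+1.8004 ≈ 0.5236
arm 2 (φ=120.0°): x'=0.1411, y'=-0.0683
  e−x'=-0.0711;  (l²−L²−(e−x')²−y'²−z²)/2L = 0.0251
  √(A²+B²)=0.2781;  θ2 = -1.8295+1.4805 ≈ -0.3490
arm 3 (φ=240.0°): x'=-0.1297, y'=-0.0881
  e−x'=0.1997;  (l²−L²−(e−x')²−y'²−z²)/2L = -0.1330
  γ=atan2(-0.2688,0.1997)=-0.9317;  ψ=arccos(-0.3970)=1.9790;  θ3=γ+ψ≈1.0473

θ₁ = 0.5236, θ₂ = -0.3490, θ₃ = 1.0473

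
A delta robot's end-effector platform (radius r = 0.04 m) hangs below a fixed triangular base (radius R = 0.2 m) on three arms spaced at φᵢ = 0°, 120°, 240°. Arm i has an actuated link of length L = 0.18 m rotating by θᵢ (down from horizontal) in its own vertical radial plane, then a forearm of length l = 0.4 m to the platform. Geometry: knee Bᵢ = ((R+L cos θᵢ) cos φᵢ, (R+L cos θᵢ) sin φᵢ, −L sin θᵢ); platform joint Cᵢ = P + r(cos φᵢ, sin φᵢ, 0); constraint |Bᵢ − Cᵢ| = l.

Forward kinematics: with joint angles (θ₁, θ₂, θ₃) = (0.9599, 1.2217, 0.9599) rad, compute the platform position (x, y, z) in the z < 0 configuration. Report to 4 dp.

φ1=0.0°: virtual centre (0.2632, 0.0000, -0.1474), radius l
φ2=120.0°: virtual centre (-0.1108, 0.1919, -0.1691), radius l
φ3=240.0°: virtual centre (-0.1316, -0.2280, -0.1474), radius l
subtract pairs → two planes through P
linear system: -0.7481x+0.3838y = -0.0133−-0.0434z; -0.7897x+-0.4560y = 0.0000−0.0000z
det = 0.6442;  x = 0.0094+-0.0307z,  y = -0.0164+0.0532z
sphere 1 gives Az²+Bz+C=0 with A=1.0038, B=0.3087, C=-0.0736;  B²−4AC=0.3907;  roots -0.4652, 0.1576;  negative root z = -0.4652
x = 0.0237, y = -0.0411

(0.0237, -0.0411, -0.4652)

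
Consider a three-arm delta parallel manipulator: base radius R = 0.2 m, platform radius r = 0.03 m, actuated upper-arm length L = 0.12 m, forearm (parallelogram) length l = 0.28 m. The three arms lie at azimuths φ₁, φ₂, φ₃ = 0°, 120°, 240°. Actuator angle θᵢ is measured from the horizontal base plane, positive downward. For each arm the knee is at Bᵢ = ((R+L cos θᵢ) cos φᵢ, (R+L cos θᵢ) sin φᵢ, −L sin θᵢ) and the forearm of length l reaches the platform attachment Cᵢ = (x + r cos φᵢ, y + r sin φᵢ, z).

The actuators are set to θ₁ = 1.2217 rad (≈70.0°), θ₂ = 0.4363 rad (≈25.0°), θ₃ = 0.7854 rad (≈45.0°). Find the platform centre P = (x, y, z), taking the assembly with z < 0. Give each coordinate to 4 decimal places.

arm 1 at φ=0.0°: ρ1 = 0.2110;  S1 = (0.2110, 0.0000, -0.1128)
φ2=120.0°: virtual centre (-0.1394, 0.2414, -0.0507), radius l
φ3=240.0°: virtual centre (-0.1274, -0.2207, -0.0849), radius l
subtract pairs → two planes through P
[-0.7009 0.4828 0.1241]·P = 0.0230;  [-0.6769 -0.4414 0.0558]·P = 0.0149
Cramer: x(z) = -0.0273+0.1285z;  y(z) = 0.0081-0.0706z
sphere 1 gives Az²+Bz+C=0 with A=1.0215, B=0.1631, C=-0.0088;  B²−4AC=0.0627;  roots -0.2024, 0.0427;  negative root z = -0.2024
x = -0.0533, y = 0.0224

(-0.0533, 0.0224, -0.2024)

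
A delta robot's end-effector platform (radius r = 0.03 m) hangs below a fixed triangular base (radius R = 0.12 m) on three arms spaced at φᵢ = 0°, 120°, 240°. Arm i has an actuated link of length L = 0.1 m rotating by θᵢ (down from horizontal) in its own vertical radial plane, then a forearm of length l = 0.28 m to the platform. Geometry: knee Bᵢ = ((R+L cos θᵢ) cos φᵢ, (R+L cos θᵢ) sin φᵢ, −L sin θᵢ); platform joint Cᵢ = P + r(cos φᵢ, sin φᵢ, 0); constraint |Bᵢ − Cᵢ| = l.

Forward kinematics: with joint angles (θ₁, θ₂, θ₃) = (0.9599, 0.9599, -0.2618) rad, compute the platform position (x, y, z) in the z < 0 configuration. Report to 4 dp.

(-0.0575, -0.0996, -0.2448)

φ1=0.0°: virtual centre (0.1474, 0.0000, -0.0819), radius l
arm 2 at φ=120.0°: (R−r)+L cos θ2 = 0.1474;  S2 = (-0.0737, 0.1276, -0.0819)
φ3=240.0°: virtual centre (-0.0933, -0.1616, 0.0259), radius l
|S₂|²−|S₁|² = 0.0000;  |S₃|²−|S₁|² = 0.0071
plane₁₂: -0.4421x+0.2552y+0.0000z = 0.0000
det = 0.2657;  x = -0.0068+0.2071z,  y = -0.0117+0.3587z
into |P−S₁|² = l²: 1.1715z² + 0.0916z + -0.0478 = 0;  Δ = 0.2323;  z = -0.2448 or 0.1666 → z<0 root = -0.2448
x = -0.0575, y = -0.0996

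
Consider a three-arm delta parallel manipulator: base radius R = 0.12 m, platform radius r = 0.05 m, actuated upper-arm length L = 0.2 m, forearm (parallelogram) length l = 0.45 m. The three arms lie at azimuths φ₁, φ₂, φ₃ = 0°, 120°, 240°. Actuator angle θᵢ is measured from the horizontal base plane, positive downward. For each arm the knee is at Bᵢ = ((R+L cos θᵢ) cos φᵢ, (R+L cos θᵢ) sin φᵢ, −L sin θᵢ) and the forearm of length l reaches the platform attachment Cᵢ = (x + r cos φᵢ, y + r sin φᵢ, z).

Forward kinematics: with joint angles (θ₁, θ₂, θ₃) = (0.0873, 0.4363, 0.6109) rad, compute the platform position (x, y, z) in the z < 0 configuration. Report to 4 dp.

(0.0962, 0.0359, -0.4313)

O1 = (0.2692·cos0.0°, 0.2692·sin0.0°, -0.0174) = (0.2692, 0.0000, -0.0174)
arm 2 at φ=120.0°: e+L cos θ2 = 0.2513;  O2 = (-0.1256, 0.2176, -0.0845)
arm 3 at φ=240.0°: e+L cos θ3 = 0.2338;  O3 = (-0.1169, -0.2025, -0.1147)
subtract pairs → two planes through P
plane₁₂: -0.7897x+0.4352y+-0.1342z = -0.0025
Cramer: x(z) = 0.0048-0.2119z;  y(z) = 0.0030-0.0763z
quadratic in z: (1.0507)z²+(0.1465)z+(-0.1323)=0, √Δ=0.7599 → z ∈ {-0.4313, 0.2919}; z = -0.4313 (taking z<0)
x = 0.0962, y = 0.0359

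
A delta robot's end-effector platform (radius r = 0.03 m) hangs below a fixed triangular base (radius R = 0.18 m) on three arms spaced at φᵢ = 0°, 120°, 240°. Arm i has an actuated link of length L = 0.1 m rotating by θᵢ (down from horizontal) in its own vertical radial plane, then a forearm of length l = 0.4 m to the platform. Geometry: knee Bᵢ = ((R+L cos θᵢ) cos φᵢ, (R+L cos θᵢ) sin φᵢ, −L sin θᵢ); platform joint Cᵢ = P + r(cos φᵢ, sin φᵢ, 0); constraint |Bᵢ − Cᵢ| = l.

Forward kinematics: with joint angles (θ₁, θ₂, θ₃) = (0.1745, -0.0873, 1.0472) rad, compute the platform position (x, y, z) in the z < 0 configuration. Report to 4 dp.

φ1=0.0°: virtual centre (0.2485, 0.0000, -0.0174), radius l
centre 2 = (0.2496·cos120.0°, 0.2496·sin120.0°, 0.0087) = (-0.1248, 0.2162, 0.0087)
arm 3 at φ=240.0°: (R−r)+L cos θ3 = 0.2000;  centre 3 = (-0.1000, -0.1732, -0.0866)
|centre ₂|²−|centre ₁|² = 0.0003;  |centre ₃|²−|centre ₁|² = -0.0145
plane₁₂: -0.7466x+0.4324y+0.0522z = 0.0003
det = 0.5600;  x = 0.0110+-0.0747z,  y = 0.0198+-0.2496z
into |P−centre ₁|² = l²: 1.0679z² + 0.0603z + -0.1029 = 0;  Δ = 0.4432;  z = -0.3400 or 0.2835 → z<0 root = -0.3400
x = 0.0364, y = 0.1047

(0.0364, 0.1047, -0.3400)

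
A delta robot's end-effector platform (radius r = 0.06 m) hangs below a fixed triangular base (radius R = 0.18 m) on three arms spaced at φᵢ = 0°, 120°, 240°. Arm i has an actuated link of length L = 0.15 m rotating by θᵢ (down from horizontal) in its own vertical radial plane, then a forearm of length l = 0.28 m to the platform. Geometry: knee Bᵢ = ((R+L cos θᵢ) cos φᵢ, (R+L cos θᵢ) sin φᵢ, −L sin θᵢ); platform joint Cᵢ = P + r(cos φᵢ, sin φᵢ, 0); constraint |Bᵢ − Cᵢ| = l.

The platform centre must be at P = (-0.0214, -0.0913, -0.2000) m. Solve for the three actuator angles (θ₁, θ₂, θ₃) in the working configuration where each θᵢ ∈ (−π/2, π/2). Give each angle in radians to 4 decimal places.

φ1=0.0° → target in arm frame (-0.0214, -0.0913)
  A=0.1414, B=-0.2000, C=(l²−L²−A²−y'²−z²)/(2L)=-0.0414
  θ1 = atan2(B,A) + arccos(C/0.2449) = 0.7854
arm 2 (φ=120.0°): x'=-0.0684, y'=0.0642
  A=0.1884, B=-0.2000, C=(l²−L²−A²−y'²−z²)/(2L)=-0.0790
  γ=atan2(-0.2000,0.1884)=-0.8153;  ψ=arccos(-0.2876)=1.8625;  θ2=γ+ψ≈1.0471
arm 3 (φ=240.0°): x'=0.0898, y'=0.0271
  e−x'=0.0302;  (l²−L²−(e−x')²−y'²−z²)/2L = 0.0475
  θ3 = atan2(B,A) + arccos(C/0.2023) = -0.0870

θ₁ = 0.7854, θ₂ = 1.0471, θ₃ = -0.0870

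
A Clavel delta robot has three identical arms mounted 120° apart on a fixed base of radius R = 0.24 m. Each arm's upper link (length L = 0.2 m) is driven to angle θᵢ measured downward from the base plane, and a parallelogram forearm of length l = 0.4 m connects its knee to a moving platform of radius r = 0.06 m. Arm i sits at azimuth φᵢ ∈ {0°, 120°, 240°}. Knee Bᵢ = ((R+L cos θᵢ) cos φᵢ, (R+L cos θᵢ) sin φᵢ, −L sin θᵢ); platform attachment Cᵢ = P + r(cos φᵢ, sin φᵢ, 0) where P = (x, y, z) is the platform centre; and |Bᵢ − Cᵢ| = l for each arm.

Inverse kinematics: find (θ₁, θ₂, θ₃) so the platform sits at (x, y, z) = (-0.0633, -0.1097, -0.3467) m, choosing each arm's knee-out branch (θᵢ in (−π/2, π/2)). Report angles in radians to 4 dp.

arm 1 (φ=0.0°): x'=-0.0633, y'=-0.1097
  A=0.2433, B=-0.3467, C=(l²−L²−A²−y'²−z²)/(2L)=-0.1786
  √(A²+B²)=0.4236;  θ1 = -0.9589+2.0060 ≈ 1.0471
φ2=120.0° → target in arm frame (-0.0634, 0.1097)
  A=0.2434, B=-0.3467, C=(l²−L²−A²−y'²−z²)/(2L)=-0.1786
  γ=atan2(-0.3467,0.2434)=-0.9588;  ψ=arccos(-0.4217)=2.0061;  θ2=γ+ψ≈1.0473
arm 3 (φ=240.0°): x'=0.1267, y'=0.0000
  A=0.0533, B=-0.3467, C=(l²−L²−A²−y'²−z²)/(2L)=-0.0076
  √(A²+B²)=0.3508;  θ3 = -1.4181+1.5925 ≈ 0.1744

θ₁ = 1.0471, θ₂ = 1.0473, θ₃ = 0.1744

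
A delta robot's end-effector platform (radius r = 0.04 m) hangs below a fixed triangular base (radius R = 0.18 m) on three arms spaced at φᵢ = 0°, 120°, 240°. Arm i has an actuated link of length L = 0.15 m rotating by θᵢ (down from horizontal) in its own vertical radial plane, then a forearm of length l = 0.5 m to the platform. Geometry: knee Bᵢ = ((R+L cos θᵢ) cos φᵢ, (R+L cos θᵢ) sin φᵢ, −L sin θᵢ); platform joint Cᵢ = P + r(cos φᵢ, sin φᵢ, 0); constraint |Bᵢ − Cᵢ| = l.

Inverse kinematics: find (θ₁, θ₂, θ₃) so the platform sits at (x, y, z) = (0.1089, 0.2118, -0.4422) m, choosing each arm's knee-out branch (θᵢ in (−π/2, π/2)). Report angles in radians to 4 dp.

arm 1 (φ=0.0°): x'=0.1089, y'=0.2118
  e−x'=0.0311;  (l²−L²−(e−x')²−y'²−z²)/2L = -0.0462
  θ1 = atan2(B,A) + arccos(C/0.4433) = 0.1747
arm 2 (φ=120.0°): x'=0.1290, y'=-0.2002
  A cos θ + B sin θ = C:  0.0110·cos θ + -0.4422·sin θ = -0.0275
  γ=atan2(-0.4422,0.0110)=-1.5459;  ψ=arccos(-0.0621)=1.6330;  θ2=γ+ψ≈0.0871
arm 3 (φ=240.0°): x'=-0.2379, y'=-0.0116
  e−x'=0.3779;  (l²−L²−(e−x')²−y'²−z²)/2L = -0.3699
  γ=atan2(-0.4422,0.3779)=-0.8637;  ψ=arccos(-0.6359)=2.2600;  θ3=γ+ψ≈1.3963

θ₁ = 0.1747, θ₂ = 0.0871, θ₃ = 1.3963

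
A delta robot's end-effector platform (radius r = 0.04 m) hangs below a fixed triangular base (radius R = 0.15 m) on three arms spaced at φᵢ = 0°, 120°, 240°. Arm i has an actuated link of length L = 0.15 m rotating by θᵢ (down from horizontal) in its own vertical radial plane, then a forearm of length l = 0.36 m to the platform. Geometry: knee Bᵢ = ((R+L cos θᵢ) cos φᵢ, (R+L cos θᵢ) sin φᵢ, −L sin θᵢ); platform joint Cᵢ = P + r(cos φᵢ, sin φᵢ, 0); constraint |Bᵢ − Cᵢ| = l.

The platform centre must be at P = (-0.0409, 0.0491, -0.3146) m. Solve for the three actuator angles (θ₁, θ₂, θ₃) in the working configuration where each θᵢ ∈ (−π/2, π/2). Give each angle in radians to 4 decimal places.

θ₁ = 0.6109, θ₂ = 0.0876, θ₃ = 0.5240

arm 1 (φ=0.0°): x'=-0.0409, y'=0.0491
  e−x'=0.1509;  (l²−L²−(e−x')²−y'²−z²)/2L = -0.0568
  √(A²+B²)=0.3489;  θ1 = -1.1236+1.7345 ≈ 0.6109
arm 2 (φ=120.0°): x'=0.0630, y'=0.0109
  A=0.0470, B=-0.3146, C=(l²−L²−A²−y'²−z²)/(2L)=0.0193
  θ2 = atan2(B,A) + arccos(C/0.3181) = 0.0876
arm 3 (φ=240.0°): x'=-0.0221, y'=-0.0600
  e−x'=0.1321;  (l²−L²−(e−x')²−y'²−z²)/2L = -0.0430
  √(A²+B²)=0.3412;  θ3 = -1.1733+1.6973 ≈ 0.5240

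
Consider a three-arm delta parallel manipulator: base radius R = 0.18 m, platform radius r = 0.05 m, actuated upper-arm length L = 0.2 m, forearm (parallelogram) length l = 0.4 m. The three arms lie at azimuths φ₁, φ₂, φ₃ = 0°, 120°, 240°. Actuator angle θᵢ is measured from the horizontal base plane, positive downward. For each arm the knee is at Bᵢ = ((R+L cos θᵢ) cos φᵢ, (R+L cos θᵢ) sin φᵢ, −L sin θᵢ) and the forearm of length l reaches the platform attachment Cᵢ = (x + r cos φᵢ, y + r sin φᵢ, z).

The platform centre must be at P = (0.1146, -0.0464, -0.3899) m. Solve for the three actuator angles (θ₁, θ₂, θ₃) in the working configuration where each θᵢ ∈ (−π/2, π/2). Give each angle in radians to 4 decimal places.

θ₁ = 0.2618, θ₂ = 1.0471, θ₃ = 0.7853

φ1=0.0° → target in arm frame (0.1146, -0.0464)
  e−x'=0.0154;  (l²−L²−(e−x')²−y'²−z²)/2L = -0.0860
  θ1 = atan2(B,A) + arccos(C/0.3902) = 0.2618
arm 2 (φ=120.0°): x'=-0.0975, y'=-0.0760
  A=0.2275, B=-0.3899, C=(l²−L²−A²−y'²−z²)/(2L)=-0.2239
  θ2 = atan2(B,A) + arccos(C/0.4514) = 1.0471
arm 3 (φ=240.0°): x'=-0.0171, y'=0.1224
  A cos θ + B sin θ = C:  0.1471·cos θ + -0.3899·sin θ = -0.1716
  θ3 = atan2(B,A) + arccos(C/0.4167) = 0.7853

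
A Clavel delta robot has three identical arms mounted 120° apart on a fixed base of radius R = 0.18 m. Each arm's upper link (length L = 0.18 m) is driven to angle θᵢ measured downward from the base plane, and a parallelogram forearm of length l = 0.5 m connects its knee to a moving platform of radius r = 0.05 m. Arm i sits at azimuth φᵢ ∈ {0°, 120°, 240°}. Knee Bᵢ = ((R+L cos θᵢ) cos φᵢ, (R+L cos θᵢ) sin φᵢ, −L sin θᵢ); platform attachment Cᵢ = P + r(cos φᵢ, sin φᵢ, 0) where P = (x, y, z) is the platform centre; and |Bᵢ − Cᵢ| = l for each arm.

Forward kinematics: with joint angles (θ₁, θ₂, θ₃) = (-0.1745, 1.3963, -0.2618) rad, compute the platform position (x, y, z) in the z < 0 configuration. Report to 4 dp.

(0.1436, -0.2697, -0.3567)

centre 1 = (0.3073·cos0.0°, 0.3073·sin0.0°, 0.0313) = (0.3073, 0.0000, 0.0313)
arm 2 at φ=120.0°: (R−r)+L cos θ2 = 0.1613;  centre 2 = (-0.0806, 0.1396, -0.1773)
centre 3 = (0.3039·cos240.0°, 0.3039·sin240.0°, 0.0466) = (-0.1519, -0.2632, 0.0466)
|centre ₂|²−|centre ₁|² = -0.0380;  |centre ₃|²−|centre ₁|² = -0.0009
[-0.7758 0.2793 -0.4170]·P = -0.0380;  [-0.9184 -0.5263 0.0307]·P = -0.0009
Cramer: x(z) = 0.0304-0.3173z;  y(z) = -0.0514+0.6119z
sphere 1 gives Az²+Bz+C=0 with A=1.4751, B=0.0502, C=-0.1697;  B²−4AC=1.0041;  roots -0.3567, 0.3226;  negative root z = -0.3567
x = 0.1436, y = -0.2697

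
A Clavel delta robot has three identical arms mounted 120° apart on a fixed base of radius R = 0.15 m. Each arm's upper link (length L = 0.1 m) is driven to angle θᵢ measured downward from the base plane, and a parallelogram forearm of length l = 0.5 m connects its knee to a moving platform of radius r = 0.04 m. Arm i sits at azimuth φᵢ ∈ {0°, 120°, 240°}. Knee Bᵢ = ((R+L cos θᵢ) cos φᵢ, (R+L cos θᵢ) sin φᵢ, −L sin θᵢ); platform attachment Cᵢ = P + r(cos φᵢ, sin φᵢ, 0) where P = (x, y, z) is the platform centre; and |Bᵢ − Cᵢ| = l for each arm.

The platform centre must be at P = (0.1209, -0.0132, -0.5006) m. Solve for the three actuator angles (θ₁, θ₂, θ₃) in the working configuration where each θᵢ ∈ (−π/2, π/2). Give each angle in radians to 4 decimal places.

θ₁ = 0.0872, θ₂ = 0.8726, θ₃ = 0.7851

arm 1 (φ=0.0°): x'=0.1209, y'=-0.0132
  A=-0.0109, B=-0.5006, C=(l²−L²−A²−y'²−z²)/(2L)=-0.0545
  θ1 = atan2(B,A) + arccos(C/0.5007) = 0.0872
rotate P by −φ2: (-0.0719, -0.0981, -0.5006)
  A cos θ + B sin θ = C:  0.1819·cos θ + -0.5006·sin θ = -0.2665
  γ=atan2(-0.5006,0.1819)=-1.2223;  ψ=arccos(-0.5004)=2.0949;  θ2=γ+ψ≈0.8726
rotate P by −φ3: (-0.0490, 0.1113, -0.5006)
  A cos θ + B sin θ = C:  0.1590·cos θ + -0.5006·sin θ = -0.2414
  γ=atan2(-0.5006,0.1590)=-1.2632;  ψ=arccos(-0.4595)=2.0483;  θ3=γ+ψ≈0.7851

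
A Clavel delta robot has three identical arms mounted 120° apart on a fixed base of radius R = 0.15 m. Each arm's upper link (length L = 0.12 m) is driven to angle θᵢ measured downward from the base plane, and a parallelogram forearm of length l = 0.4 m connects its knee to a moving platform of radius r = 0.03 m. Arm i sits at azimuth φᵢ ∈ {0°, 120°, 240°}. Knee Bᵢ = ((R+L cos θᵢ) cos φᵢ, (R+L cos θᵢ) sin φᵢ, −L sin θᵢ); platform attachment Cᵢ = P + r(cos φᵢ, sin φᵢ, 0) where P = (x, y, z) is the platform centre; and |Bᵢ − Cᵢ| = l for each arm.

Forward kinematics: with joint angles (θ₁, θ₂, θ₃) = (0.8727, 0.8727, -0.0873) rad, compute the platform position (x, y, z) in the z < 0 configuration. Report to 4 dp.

(-0.0641, -0.1111, -0.3737)

O1 = (0.1971·cos0.0°, 0.1971·sin0.0°, -0.0919) = (0.1971, 0.0000, -0.0919)
O2 = (0.1971·cos120.0°, 0.1971·sin120.0°, -0.0919) = (-0.0986, 0.1707, -0.0919)
φ3=240.0°: virtual centre (-0.1198, -0.2075, 0.0105), radius l
subtract pairs → two planes through P
[-0.5914 0.3414 0.0000]·P = 0.0000;  [-0.6338 -0.4149 0.2048]·P = 0.0102
det = 0.4618;  x = -0.0075+0.1514z,  y = -0.0130+0.2623z
into |P−O₁|² = l²: 1.0917z² + 0.1150z + -0.1095 = 0;  Δ = 0.4914;  z = -0.3737 or 0.2684 → z<0 root = -0.3737
x = -0.0641, y = -0.1111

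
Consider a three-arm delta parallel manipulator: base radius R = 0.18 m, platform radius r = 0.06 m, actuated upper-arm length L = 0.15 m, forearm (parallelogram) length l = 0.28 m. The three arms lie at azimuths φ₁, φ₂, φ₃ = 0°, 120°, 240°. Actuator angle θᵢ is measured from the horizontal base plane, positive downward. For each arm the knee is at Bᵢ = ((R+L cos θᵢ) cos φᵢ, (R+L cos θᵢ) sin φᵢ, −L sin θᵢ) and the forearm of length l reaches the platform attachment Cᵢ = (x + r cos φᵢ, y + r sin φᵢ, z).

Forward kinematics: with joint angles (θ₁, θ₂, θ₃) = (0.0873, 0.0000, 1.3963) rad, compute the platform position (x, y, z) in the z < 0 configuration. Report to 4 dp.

S1 = (0.2694·cos0.0°, 0.2694·sin0.0°, -0.0131) = (0.2694, 0.0000, -0.0131)
S2 = (0.2700·cos120.0°, 0.2700·sin120.0°, 0.0000) = (-0.1350, 0.2338, 0.0000)
S3 = (0.1460·cos240.0°, 0.1460·sin240.0°, -0.1477) = (-0.0730, -0.1265, -0.1477)
|S₂|²−|S₁|² = 0.0001;  |S₃|²−|S₁|² = -0.0296
[-0.8089 0.4677 0.0262]·P = 0.0001;  [-0.6849 -0.2530 -0.2693]·P = -0.0296
det = 0.5249;  x = 0.0263+-0.2273z,  y = 0.0458+-0.4491z
into |P−S₁|² = l²: 1.2534z² + 0.0955z + -0.0170 = 0;  Δ = 0.0945;  z = -0.1607 or 0.0845 → z<0 root = -0.1607
x = 0.0629, y = 0.1180

(0.0629, 0.1180, -0.1607)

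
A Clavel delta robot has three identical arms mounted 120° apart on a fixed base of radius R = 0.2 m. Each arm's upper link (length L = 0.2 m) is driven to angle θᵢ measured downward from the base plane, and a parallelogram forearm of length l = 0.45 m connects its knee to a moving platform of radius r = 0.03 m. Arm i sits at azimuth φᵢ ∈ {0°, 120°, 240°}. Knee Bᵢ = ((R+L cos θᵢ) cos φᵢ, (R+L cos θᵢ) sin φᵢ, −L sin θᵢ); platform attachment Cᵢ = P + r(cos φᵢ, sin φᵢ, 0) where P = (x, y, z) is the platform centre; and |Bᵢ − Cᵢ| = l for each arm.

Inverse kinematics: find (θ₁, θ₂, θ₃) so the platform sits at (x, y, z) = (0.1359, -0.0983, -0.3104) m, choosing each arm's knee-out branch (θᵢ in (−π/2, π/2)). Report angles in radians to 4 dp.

θ₁ = -0.3495, θ₂ = 1.0473, θ₃ = 0.3492

rotate P by −φ1: (0.1359, -0.0983, -0.3104)
  e−x'=0.0341;  (l²−L²−(e−x')²−y'²−z²)/2L = 0.1383
  √(A²+B²)=0.3123;  θ1 = -1.4614+1.1119 ≈ -0.3495
φ2=120.0° → target in arm frame (-0.1531, -0.0685)
  A=0.3231, B=-0.3104, C=(l²−L²−A²−y'²−z²)/(2L)=-0.1073
  √(A²+B²)=0.4480;  θ2 = -0.7654+1.8127 ≈ 1.0473
arm 3 (φ=240.0°): x'=0.0172, y'=0.1668
  A cos θ + B sin θ = C:  0.1528·cos θ + -0.3104·sin θ = 0.0374
  θ3 = atan2(B,A) + arccos(C/0.3460) = 0.3492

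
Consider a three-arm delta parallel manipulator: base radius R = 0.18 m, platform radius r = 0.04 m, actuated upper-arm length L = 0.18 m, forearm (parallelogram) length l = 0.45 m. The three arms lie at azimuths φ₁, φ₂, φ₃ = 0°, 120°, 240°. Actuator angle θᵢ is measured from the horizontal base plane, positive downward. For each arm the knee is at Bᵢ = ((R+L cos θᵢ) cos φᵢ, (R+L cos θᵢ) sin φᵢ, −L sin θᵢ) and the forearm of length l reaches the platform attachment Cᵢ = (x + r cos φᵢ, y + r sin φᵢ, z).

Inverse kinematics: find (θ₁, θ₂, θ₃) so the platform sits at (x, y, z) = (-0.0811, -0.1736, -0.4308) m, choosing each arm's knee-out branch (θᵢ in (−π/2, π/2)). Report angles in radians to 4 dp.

arm 1 (φ=0.0°): x'=-0.0811, y'=-0.1736
  e−x'=0.2211;  (l²−L²−(e−x')²−y'²−z²)/2L = -0.2625
  γ=atan2(-0.4308,0.2211)=-1.0966;  ψ=arccos(-0.5422)=2.1438;  θ1=γ+ψ≈1.0472
rotate P by −φ2: (-0.1098, 0.1570, -0.4308)
  e−x'=0.2498;  (l²−L²−(e−x')²−y'²−z²)/2L = -0.2848
  γ=atan2(-0.4308,0.2498)=-1.0453;  ψ=arccos(-0.5720)=2.1797;  θ2=γ+ψ≈1.1344
arm 3 (φ=240.0°): x'=0.1909, y'=0.0166
  A=-0.0509, B=-0.4308, C=(l²−L²−A²−y'²−z²)/(2L)=-0.0510
  √(A²+B²)=0.4338;  θ3 = -1.6884+1.6886 ≈ 0.0002

θ₁ = 1.0472, θ₂ = 1.1344, θ₃ = 0.0002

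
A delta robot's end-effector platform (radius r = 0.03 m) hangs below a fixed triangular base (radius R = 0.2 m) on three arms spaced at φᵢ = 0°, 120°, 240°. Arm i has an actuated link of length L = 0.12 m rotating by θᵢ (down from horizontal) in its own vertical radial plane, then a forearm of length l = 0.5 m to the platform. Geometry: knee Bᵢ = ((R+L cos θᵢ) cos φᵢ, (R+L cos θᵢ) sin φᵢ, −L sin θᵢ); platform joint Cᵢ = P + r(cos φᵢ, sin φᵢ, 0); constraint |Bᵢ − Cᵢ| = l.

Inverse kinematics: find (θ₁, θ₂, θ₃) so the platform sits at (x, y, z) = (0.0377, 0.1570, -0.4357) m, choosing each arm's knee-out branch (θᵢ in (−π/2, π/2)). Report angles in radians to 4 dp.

θ₁ = 0.2617, θ₂ = -0.1741, θ₃ = 1.1346

arm 1 (φ=0.0°): x'=0.0377, y'=0.1570
  A cos θ + B sin θ = C:  0.1323·cos θ + -0.4357·sin θ = 0.0151
  γ=atan2(-0.4357,0.1323)=-1.2760;  ψ=arccos(0.0331)=1.5377;  θ1=γ+ψ≈0.2617
arm 2 (φ=120.0°): x'=0.1171, y'=-0.1111
  A=0.0529, B=-0.4357, C=(l²−L²−A²−y'²−z²)/(2L)=0.1276
  √(A²+B²)=0.4389;  θ2 = -1.4500+1.2759 ≈ -0.1741
arm 3 (φ=240.0°): x'=-0.1548, y'=-0.0459
  A cos θ + B sin θ = C:  0.3248·cos θ + -0.4357·sin θ = -0.2577
  √(A²+B²)=0.5435;  θ3 = -0.9302+2.0648 ≈ 1.1346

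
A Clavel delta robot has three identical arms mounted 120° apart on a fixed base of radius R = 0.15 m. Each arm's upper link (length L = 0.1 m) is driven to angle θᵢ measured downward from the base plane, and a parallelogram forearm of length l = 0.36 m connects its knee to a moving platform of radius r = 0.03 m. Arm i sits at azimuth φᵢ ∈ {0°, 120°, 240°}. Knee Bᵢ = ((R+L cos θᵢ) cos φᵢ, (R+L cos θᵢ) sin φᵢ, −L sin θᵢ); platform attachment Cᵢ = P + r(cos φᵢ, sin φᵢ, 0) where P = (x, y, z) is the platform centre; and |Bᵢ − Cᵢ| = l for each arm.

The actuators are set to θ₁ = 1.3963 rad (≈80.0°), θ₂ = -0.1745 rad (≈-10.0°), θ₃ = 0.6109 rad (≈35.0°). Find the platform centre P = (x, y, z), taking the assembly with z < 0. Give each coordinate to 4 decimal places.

φ1=0.0°: virtual centre (0.1374, 0.0000, -0.0985), radius l
arm 2 at φ=120.0°: ρ2 = 0.2185;  centre 2 = (-0.1092, 0.1892, 0.0174)
arm 3 at φ=240.0°: ρ3 = 0.2019;  centre 3 = (-0.1010, -0.1749, -0.0574)
subtract pairs → two planes through P
linear system: -0.4932x+0.3784y = 0.0195−0.2317z; -0.4766x+-0.3497y = 0.0155−0.0822z
det = 0.3529;  x = -0.0359+0.3178z,  y = 0.0046+-0.1980z
into |P−centre ₁|² = l²: 1.1402z² + 0.0850z + -0.0899 = 0;  Δ = 0.4170;  z = -0.3205 or 0.2459 → z<0 root = -0.3205
x = -0.1378, y = 0.0681

(-0.1378, 0.0681, -0.3205)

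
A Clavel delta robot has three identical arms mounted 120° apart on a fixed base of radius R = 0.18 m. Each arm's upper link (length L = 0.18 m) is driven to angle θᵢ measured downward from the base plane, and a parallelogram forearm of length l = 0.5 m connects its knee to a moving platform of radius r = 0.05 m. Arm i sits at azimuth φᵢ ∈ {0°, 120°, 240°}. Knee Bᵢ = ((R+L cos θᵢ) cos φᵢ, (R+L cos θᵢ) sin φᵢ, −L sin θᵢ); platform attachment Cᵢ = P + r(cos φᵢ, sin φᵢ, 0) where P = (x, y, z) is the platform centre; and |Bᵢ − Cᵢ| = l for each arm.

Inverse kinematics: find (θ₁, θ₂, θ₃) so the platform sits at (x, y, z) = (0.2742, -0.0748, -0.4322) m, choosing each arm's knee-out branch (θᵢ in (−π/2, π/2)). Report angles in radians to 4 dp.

θ₁ = -0.3489, θ₂ = 1.3090, θ₃ = 0.9600

rotate P by −φ1: (0.2742, -0.0748, -0.4322)
  e−x'=-0.1442;  (l²−L²−(e−x')²−y'²−z²)/2L = 0.0123
  γ=atan2(-0.4322,-0.1442)=-1.8928;  ψ=arccos(0.0269)=1.5439;  θ1=γ+ψ≈-0.3489
rotate P by −φ2: (-0.2019, -0.2001, -0.4322)
  A cos θ + B sin θ = C:  0.3319·cos θ + -0.4322·sin θ = -0.3316
  θ2 = atan2(B,A) + arccos(C/0.5449) = 1.3090
arm 3 (φ=240.0°): x'=-0.0723, y'=0.2749
  A cos θ + B sin θ = C:  0.2023·cos θ + -0.4322·sin θ = -0.2380
  θ3 = atan2(B,A) + arccos(C/0.4772) = 0.9600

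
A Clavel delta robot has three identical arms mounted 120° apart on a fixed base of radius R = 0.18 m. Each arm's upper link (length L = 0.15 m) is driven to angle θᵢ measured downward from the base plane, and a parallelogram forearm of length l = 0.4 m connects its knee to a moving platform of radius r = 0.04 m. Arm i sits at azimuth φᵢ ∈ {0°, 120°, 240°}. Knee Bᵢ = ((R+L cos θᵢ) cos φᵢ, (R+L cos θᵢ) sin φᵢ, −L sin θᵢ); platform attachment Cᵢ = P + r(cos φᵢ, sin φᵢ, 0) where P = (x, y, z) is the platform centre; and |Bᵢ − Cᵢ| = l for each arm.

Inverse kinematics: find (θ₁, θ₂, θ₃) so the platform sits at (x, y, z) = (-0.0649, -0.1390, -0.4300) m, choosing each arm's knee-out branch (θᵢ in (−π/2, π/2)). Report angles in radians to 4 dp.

θ₁ = 1.3091, θ₂ = 1.3961, θ₃ = 0.3491

arm 1 (φ=0.0°): x'=-0.0649, y'=-0.1390
  A=0.2049, B=-0.4300, C=(l²−L²−A²−y'²−z²)/(2L)=-0.3624
  θ1 = atan2(B,A) + arccos(C/0.4763) = 1.3091
rotate P by −φ2: (-0.0879, 0.1257, -0.4300)
  e−x'=0.2279;  (l²−L²−(e−x')²−y'²−z²)/2L = -0.3838
  θ2 = atan2(B,A) + arccos(C/0.4867) = 1.3961
rotate P by −φ3: (0.1528, 0.0133, -0.4300)
  A cos θ + B sin θ = C:  -0.0128·cos θ + -0.4300·sin θ = -0.1591
  γ=atan2(-0.4300,-0.0128)=-1.6006;  ψ=arccos(-0.3699)=1.9497;  θ3=γ+ψ≈0.3491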